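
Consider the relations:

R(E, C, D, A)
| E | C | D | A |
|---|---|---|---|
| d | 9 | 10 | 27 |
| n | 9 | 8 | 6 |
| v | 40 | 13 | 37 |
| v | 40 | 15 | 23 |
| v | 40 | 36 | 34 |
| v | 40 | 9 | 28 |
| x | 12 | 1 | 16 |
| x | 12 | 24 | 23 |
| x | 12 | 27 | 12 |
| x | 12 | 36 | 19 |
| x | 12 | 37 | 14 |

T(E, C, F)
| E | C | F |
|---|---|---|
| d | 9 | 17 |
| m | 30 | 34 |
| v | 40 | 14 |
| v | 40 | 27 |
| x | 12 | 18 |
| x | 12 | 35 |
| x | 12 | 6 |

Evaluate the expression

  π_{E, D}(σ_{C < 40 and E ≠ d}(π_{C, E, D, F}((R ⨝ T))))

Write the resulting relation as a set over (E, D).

R ⋈ T (natural join on E, C): {(d, 9, 10, 27, 17), (v, 40, 13, 37, 14), (v, 40, 13, 37, 27), (v, 40, 15, 23, 14), (v, 40, 15, 23, 27), (v, 40, 36, 34, 14), (v, 40, 36, 34, 27), (v, 40, 9, 28, 14), (v, 40, 9, 28, 27), (x, 12, 1, 16, 18), (x, 12, 1, 16, 35), (x, 12, 1, 16, 6), (x, 12, 24, 23, 18), (x, 12, 24, 23, 35), (x, 12, 24, 23, 6), (x, 12, 27, 12, 18), (x, 12, 27, 12, 35), (x, 12, 27, 12, 6), (x, 12, 36, 19, 18), (x, 12, 36, 19, 35), (x, 12, 36, 19, 6), (x, 12, 37, 14, 18), (x, 12, 37, 14, 35), (x, 12, 37, 14, 6)}
Keep only column(s) C, E, D, F: {(12, x, 1, 18), (12, x, 1, 35), (12, x, 1, 6), (12, x, 24, 18), (12, x, 24, 35), (12, x, 24, 6), (12, x, 27, 18), (12, x, 27, 35), (12, x, 27, 6), (12, x, 36, 18), (12, x, 36, 35), (12, x, 36, 6), (12, x, 37, 18), (12, x, 37, 35), (12, x, 37, 6), (40, v, 13, 14), (40, v, 13, 27), (40, v, 15, 14), (40, v, 15, 27), (40, v, 36, 14), (40, v, 36, 27), (40, v, 9, 14), (40, v, 9, 27), (9, d, 10, 17)}
Selection C < 40 and E ≠ d: {(12, x, 1, 18), (12, x, 1, 35), (12, x, 1, 6), (12, x, 24, 18), (12, x, 24, 35), (12, x, 24, 6), (12, x, 27, 18), (12, x, 27, 35), (12, x, 27, 6), (12, x, 36, 18), (12, x, 36, 35), (12, x, 36, 6), (12, x, 37, 18), (12, x, 37, 35), (12, x, 37, 6)}
Keep only column(s) E, D (10 duplicate(s) eliminated): {(x, 1), (x, 24), (x, 27), (x, 36), (x, 37)}

{(x, 1), (x, 24), (x, 27), (x, 36), (x, 37)}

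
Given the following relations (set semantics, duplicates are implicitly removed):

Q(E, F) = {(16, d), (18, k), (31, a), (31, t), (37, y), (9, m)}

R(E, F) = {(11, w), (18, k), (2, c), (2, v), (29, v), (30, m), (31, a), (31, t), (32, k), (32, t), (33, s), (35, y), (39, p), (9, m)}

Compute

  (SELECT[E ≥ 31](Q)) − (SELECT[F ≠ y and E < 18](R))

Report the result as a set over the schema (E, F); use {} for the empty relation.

{(31, a), (31, t), (37, y)}

σ[E ≥ 31]: keep tuples satisfying E ≥ 31 → {(31, a), (31, t), (37, y)}
σ[F ≠ y and E < 18]: keep tuples satisfying F ≠ y and E < 18 → {(11, w), (2, c), (2, v), (9, m)}
Set difference of the two operands is {(31, a), (31, t), (37, y)}.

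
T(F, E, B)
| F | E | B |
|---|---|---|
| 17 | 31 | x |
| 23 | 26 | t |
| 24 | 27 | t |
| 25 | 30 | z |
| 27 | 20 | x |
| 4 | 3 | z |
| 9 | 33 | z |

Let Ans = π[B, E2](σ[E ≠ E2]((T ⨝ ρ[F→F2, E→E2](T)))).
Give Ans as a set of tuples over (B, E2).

ρ[F→F2, E→E2]: schema becomes (F2, E2, B); tuples unchanged.
Joining T and ρ[F→F2, E→E2](T) on B yields {(17, 31, x, 17, 31), (17, 31, x, 27, 20), (23, 26, t, 23, 26), (23, 26, t, 24, 27), (24, 27, t, 23, 26), (24, 27, t, 24, 27), (25, 30, z, 25, 30), (25, 30, z, 4, 3), (25, 30, z, 9, 33), (27, 20, x, 17, 31), (27, 20, x, 27, 20), (4, 3, z, 25, 30), (4, 3, z, 4, 3), (4, 3, z, 9, 33), (9, 33, z, 25, 30), (9, 33, z, 4, 3), (9, 33, z, 9, 33)}.
σ[E ≠ E2]: keep tuples satisfying E ≠ E2 → {(17, 31, x, 27, 20), (23, 26, t, 24, 27), (24, 27, t, 23, 26), (25, 30, z, 4, 3), (25, 30, z, 9, 33), (27, 20, x, 17, 31), (4, 3, z, 25, 30), (4, 3, z, 9, 33), (9, 33, z, 25, 30), (9, 33, z, 4, 3)}
π_{B, E2} gives {(t, 26), (t, 27), (x, 20), (x, 31), (z, 3), (z, 30), (z, 33)} (3 duplicate(s) eliminated).

{(t, 26), (t, 27), (x, 20), (x, 31), (z, 3), (z, 30), (z, 33)}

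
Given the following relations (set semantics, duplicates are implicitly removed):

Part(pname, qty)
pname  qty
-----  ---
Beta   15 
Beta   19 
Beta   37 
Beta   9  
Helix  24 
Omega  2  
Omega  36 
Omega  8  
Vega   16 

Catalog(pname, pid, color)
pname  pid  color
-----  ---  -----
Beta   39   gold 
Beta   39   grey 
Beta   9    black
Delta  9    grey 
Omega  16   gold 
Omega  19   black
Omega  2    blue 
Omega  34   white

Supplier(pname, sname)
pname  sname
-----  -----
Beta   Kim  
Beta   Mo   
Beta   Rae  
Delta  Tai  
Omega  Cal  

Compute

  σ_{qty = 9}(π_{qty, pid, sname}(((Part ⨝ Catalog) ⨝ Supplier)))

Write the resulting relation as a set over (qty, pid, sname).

{(9, 39, Kim), (9, 39, Mo), (9, 39, Rae), (9, 9, Kim), (9, 9, Mo), (9, 9, Rae)}

Joining Part and Catalog on pname yields {(Beta, 15, 39, gold), (Beta, 15, 39, grey), (Beta, 15, 9, black), (Beta, 19, 39, gold), (Beta, 19, 39, grey), (Beta, 19, 9, black), (Beta, 37, 39, gold), (Beta, 37, 39, grey), (Beta, 37, 9, black), (Beta, 9, 39, gold), (Beta, 9, 39, grey), (Beta, 9, 9, black), (Omega, 2, 16, gold), (Omega, 2, 19, black), (Omega, 2, 2, blue), (Omega, 2, 34, white), (Omega, 36, 16, gold), (Omega, 36, 19, black), (Omega, 36, 2, blue), (Omega, 36, 34, white), (Omega, 8, 16, gold), (Omega, 8, 19, black), (Omega, 8, 2, blue), (Omega, 8, 34, white)}.
Joining (Part ⨝ Catalog) and Supplier on pname yields {(Beta, 15, 39, gold, Kim), (Beta, 15, 39, gold, Mo), (Beta, 15, 39, gold, Rae), (Beta, 15, 39, grey, Kim), (Beta, 15, 39, grey, Mo), (Beta, 15, 39, grey, Rae), (Beta, 15, 9, black, Kim), (Beta, 15, 9, black, Mo), (Beta, 15, 9, black, Rae), (Beta, 19, 39, gold, Kim), (Beta, 19, 39, gold, Mo), (Beta, 19, 39, gold, Rae), (Beta, 19, 39, grey, Kim), (Beta, 19, 39, grey, Mo), (Beta, 19, 39, grey, Rae), (Beta, 19, 9, black, Kim), (Beta, 19, 9, black, Mo), (Beta, 19, 9, black, Rae), (Beta, 37, 39, gold, Kim), (Beta, 37, 39, gold, Mo), (Beta, 37, 39, gold, Rae), (Beta, 37, 39, grey, Kim), (Beta, 37, 39, grey, Mo), (Beta, 37, 39, grey, Rae), (Beta, 37, 9, black, Kim), (Beta, 37, 9, black, Mo), (Beta, 37, 9, black, Rae), (Beta, 9, 39, gold, Kim), (Beta, 9, 39, gold, Mo), (Beta, 9, 39, gold, Rae), (Beta, 9, 39, grey, Kim), (Beta, 9, 39, grey, Mo), (Beta, 9, 39, grey, Rae), (Beta, 9, 9, black, Kim), (Beta, 9, 9, black, Mo), (Beta, 9, 9, black, Rae), (Omega, 2, 16, gold, Cal), (Omega, 2, 19, black, Cal), (Omega, 2, 2, blue, Cal), (Omega, 2, 34, white, Cal), (Omega, 36, 16, gold, Cal), (Omega, 36, 19, black, Cal), (Omega, 36, 2, blue, Cal), (Omega, 36, 34, white, Cal), (Omega, 8, 16, gold, Cal), (Omega, 8, 19, black, Cal), (Omega, 8, 2, blue, Cal), (Omega, 8, 34, white, Cal)}.
π[qty, pid, sname]: project onto (qty, pid, sname) (12 duplicate(s) eliminated) → {(15, 39, Kim), (15, 39, Mo), (15, 39, Rae), (15, 9, Kim), (15, 9, Mo), (15, 9, Rae), (19, 39, Kim), (19, 39, Mo), (19, 39, Rae), (19, 9, Kim), (19, 9, Mo), (19, 9, Rae), (2, 16, Cal), (2, 19, Cal), (2, 2, Cal), (2, 34, Cal), (36, 16, Cal), (36, 19, Cal), (36, 2, Cal), (36, 34, Cal), (37, 39, Kim), (37, 39, Mo), (37, 39, Rae), (37, 9, Kim), (37, 9, Mo), (37, 9, Rae), (8, 16, Cal), (8, 19, Cal), (8, 2, Cal), (8, 34, Cal), (9, 39, Kim), (9, 39, Mo), (9, 39, Rae), (9, 9, Kim), (9, 9, Mo), (9, 9, Rae)}
Selection qty = 9: {(9, 39, Kim), (9, 39, Mo), (9, 39, Rae), (9, 9, Kim), (9, 9, Mo), (9, 9, Rae)}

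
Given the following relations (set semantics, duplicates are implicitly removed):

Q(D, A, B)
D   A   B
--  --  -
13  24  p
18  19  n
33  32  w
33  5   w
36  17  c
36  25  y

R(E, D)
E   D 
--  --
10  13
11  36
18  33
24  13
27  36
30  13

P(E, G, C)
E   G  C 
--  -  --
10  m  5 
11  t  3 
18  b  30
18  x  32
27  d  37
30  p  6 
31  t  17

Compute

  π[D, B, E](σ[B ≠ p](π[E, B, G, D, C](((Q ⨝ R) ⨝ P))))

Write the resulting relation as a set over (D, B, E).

{(33, w, 18), (36, c, 11), (36, c, 27), (36, y, 11), (36, y, 27)}

Natural join on D: {(13, 24, p, 10), (13, 24, p, 24), (13, 24, p, 30), (33, 32, w, 18), (33, 5, w, 18), (36, 17, c, 11), (36, 17, c, 27), (36, 25, y, 11), (36, 25, y, 27)}
Natural join on E: {(13, 24, p, 10, m, 5), (13, 24, p, 30, p, 6), (33, 32, w, 18, b, 30), (33, 32, w, 18, x, 32), (33, 5, w, 18, b, 30), (33, 5, w, 18, x, 32), (36, 17, c, 11, t, 3), (36, 17, c, 27, d, 37), (36, 25, y, 11, t, 3), (36, 25, y, 27, d, 37)}
Projecting to E, B, G, D, C (2 duplicate(s) eliminated): {(10, p, m, 13, 5), (11, c, t, 36, 3), (11, y, t, 36, 3), (18, w, b, 33, 30), (18, w, x, 33, 32), (27, c, d, 36, 37), (27, y, d, 36, 37), (30, p, p, 13, 6)}
Apply σ_{B ≠ p}; surviving tuples: {(11, c, t, 36, 3), (11, y, t, 36, 3), (18, w, b, 33, 30), (18, w, x, 33, 32), (27, c, d, 36, 37), (27, y, d, 36, 37)}
Projecting to D, B, E (1 duplicate(s) eliminated): {(33, w, 18), (36, c, 11), (36, c, 27), (36, y, 11), (36, y, 27)}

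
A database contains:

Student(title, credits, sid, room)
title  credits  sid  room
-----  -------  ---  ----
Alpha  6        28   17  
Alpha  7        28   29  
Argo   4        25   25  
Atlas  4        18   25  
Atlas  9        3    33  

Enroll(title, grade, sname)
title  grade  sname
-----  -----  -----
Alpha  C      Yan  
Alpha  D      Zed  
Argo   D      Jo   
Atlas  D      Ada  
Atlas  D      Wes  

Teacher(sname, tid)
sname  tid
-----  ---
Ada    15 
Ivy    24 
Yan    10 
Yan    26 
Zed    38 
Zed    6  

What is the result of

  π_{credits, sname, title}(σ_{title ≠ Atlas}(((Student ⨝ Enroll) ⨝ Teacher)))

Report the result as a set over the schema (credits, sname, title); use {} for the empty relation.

{(6, Yan, Alpha), (6, Zed, Alpha), (7, Yan, Alpha), (7, Zed, Alpha)}

Joining Student and Enroll on title yields {(Alpha, 6, 28, 17, C, Yan), (Alpha, 6, 28, 17, D, Zed), (Alpha, 7, 28, 29, C, Yan), (Alpha, 7, 28, 29, D, Zed), (Argo, 4, 25, 25, D, Jo), (Atlas, 4, 18, 25, D, Ada), (Atlas, 4, 18, 25, D, Wes), (Atlas, 9, 3, 33, D, Ada), (Atlas, 9, 3, 33, D, Wes)}.
Joining (Student ⨝ Enroll) and Teacher on sname yields {(Alpha, 6, 28, 17, C, Yan, 10), (Alpha, 6, 28, 17, C, Yan, 26), (Alpha, 6, 28, 17, D, Zed, 38), (Alpha, 6, 28, 17, D, Zed, 6), (Alpha, 7, 28, 29, C, Yan, 10), (Alpha, 7, 28, 29, C, Yan, 26), (Alpha, 7, 28, 29, D, Zed, 38), (Alpha, 7, 28, 29, D, Zed, 6), (Atlas, 4, 18, 25, D, Ada, 15), (Atlas, 9, 3, 33, D, Ada, 15)}.
Filtering on title ≠ Atlas leaves {(Alpha, 6, 28, 17, C, Yan, 10), (Alpha, 6, 28, 17, C, Yan, 26), (Alpha, 6, 28, 17, D, Zed, 38), (Alpha, 6, 28, 17, D, Zed, 6), (Alpha, 7, 28, 29, C, Yan, 10), (Alpha, 7, 28, 29, C, Yan, 26), (Alpha, 7, 28, 29, D, Zed, 38), (Alpha, 7, 28, 29, D, Zed, 6)}.
Projecting to credits, sname, title (4 duplicate(s) eliminated): {(6, Yan, Alpha), (6, Zed, Alpha), (7, Yan, Alpha), (7, Zed, Alpha)}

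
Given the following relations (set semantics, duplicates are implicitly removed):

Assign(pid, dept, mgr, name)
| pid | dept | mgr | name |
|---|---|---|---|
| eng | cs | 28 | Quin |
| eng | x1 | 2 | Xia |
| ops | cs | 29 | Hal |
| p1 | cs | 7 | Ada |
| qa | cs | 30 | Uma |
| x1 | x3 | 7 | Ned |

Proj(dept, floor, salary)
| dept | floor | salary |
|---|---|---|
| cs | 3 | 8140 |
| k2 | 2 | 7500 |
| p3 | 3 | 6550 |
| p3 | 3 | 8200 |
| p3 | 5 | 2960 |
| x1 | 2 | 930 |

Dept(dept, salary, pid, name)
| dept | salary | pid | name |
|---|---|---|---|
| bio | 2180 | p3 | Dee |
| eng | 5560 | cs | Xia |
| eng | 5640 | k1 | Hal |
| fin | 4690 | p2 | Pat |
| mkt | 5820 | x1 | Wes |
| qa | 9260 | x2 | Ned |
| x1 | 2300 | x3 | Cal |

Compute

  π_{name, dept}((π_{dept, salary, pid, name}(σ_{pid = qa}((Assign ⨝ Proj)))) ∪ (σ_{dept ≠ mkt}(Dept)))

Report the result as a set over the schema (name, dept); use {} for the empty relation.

{(Cal, x1), (Dee, bio), (Hal, eng), (Ned, qa), (Pat, fin), (Uma, cs), (Xia, eng)}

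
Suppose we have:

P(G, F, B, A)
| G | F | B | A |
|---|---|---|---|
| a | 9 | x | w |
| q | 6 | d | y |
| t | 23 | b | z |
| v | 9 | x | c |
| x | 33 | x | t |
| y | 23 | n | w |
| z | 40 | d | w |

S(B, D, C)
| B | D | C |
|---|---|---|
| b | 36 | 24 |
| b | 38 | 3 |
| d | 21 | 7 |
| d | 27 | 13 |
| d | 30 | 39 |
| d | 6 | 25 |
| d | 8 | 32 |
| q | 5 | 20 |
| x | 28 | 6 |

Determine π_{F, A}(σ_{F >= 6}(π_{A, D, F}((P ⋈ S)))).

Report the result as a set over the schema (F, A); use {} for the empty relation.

Natural join on B: {(a, 9, x, w, 28, 6), (q, 6, d, y, 21, 7), (q, 6, d, y, 27, 13), (q, 6, d, y, 30, 39), (q, 6, d, y, 6, 25), (q, 6, d, y, 8, 32), (t, 23, b, z, 36, 24), (t, 23, b, z, 38, 3), (v, 9, x, c, 28, 6), (x, 33, x, t, 28, 6), (z, 40, d, w, 21, 7), (z, 40, d, w, 27, 13), (z, 40, d, w, 30, 39), (z, 40, d, w, 6, 25), (z, 40, d, w, 8, 32)}
Projecting to A, D, F: {(c, 28, 9), (t, 28, 33), (w, 21, 40), (w, 27, 40), (w, 28, 9), (w, 30, 40), (w, 6, 40), (w, 8, 40), (y, 21, 6), (y, 27, 6), (y, 30, 6), (y, 6, 6), (y, 8, 6), (z, 36, 23), (z, 38, 23)}
Apply σ_{F >= 6}; surviving tuples: {(c, 28, 9), (t, 28, 33), (w, 21, 40), (w, 27, 40), (w, 28, 9), (w, 30, 40), (w, 6, 40), (w, 8, 40), (y, 21, 6), (y, 27, 6), (y, 30, 6), (y, 6, 6), (y, 8, 6), (z, 36, 23), (z, 38, 23)}
Projecting to F, A (9 duplicate(s) eliminated): {(23, z), (33, t), (40, w), (6, y), (9, c), (9, w)}

{(23, z), (33, t), (40, w), (6, y), (9, c), (9, w)}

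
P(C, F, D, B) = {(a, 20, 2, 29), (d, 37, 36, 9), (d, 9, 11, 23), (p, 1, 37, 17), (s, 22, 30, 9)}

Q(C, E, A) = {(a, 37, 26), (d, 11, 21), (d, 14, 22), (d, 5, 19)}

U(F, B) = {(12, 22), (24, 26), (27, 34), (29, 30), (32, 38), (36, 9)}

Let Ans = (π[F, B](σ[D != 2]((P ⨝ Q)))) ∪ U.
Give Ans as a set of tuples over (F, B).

{(12, 22), (24, 26), (27, 34), (29, 30), (32, 38), (36, 9), (37, 9), (9, 23)}

Natural join on C: {(a, 20, 2, 29, 37, 26), (d, 37, 36, 9, 11, 21), (d, 37, 36, 9, 14, 22), (d, 37, 36, 9, 5, 19), (d, 9, 11, 23, 11, 21), (d, 9, 11, 23, 14, 22), (d, 9, 11, 23, 5, 19)}
σ[D != 2]: keep tuples satisfying D != 2 → {(d, 37, 36, 9, 11, 21), (d, 37, 36, 9, 14, 22), (d, 37, 36, 9, 5, 19), (d, 9, 11, 23, 11, 21), (d, 9, 11, 23, 14, 22), (d, 9, 11, 23, 5, 19)}
π_{F, B} gives {(37, 9), (9, 23)} (4 duplicate(s) eliminated).
Taking the union: {(12, 22), (24, 26), (27, 34), (29, 30), (32, 38), (36, 9), (37, 9), (9, 23)}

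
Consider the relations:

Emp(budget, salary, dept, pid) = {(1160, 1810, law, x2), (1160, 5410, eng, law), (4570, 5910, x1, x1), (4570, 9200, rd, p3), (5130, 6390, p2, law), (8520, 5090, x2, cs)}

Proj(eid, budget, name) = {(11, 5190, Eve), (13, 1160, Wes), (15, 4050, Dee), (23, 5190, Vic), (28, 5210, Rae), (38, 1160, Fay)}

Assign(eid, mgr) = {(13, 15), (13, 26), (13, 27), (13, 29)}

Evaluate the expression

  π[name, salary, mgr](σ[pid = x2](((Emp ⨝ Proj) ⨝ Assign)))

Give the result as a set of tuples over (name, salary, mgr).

Emp ⋈ Proj (natural join on budget): {(1160, 1810, law, x2, 13, Wes), (1160, 1810, law, x2, 38, Fay), (1160, 5410, eng, law, 13, Wes), (1160, 5410, eng, law, 38, Fay)}
(Emp ⨝ Proj) ⋈ Assign (natural join on eid): {(1160, 1810, law, x2, 13, Wes, 15), (1160, 1810, law, x2, 13, Wes, 26), (1160, 1810, law, x2, 13, Wes, 27), (1160, 1810, law, x2, 13, Wes, 29), (1160, 5410, eng, law, 13, Wes, 15), (1160, 5410, eng, law, 13, Wes, 26), (1160, 5410, eng, law, 13, Wes, 27), (1160, 5410, eng, law, 13, Wes, 29)}
Selection pid = x2: {(1160, 1810, law, x2, 13, Wes, 15), (1160, 1810, law, x2, 13, Wes, 26), (1160, 1810, law, x2, 13, Wes, 27), (1160, 1810, law, x2, 13, Wes, 29)}
π_{name, salary, mgr} gives {(Wes, 1810, 15), (Wes, 1810, 26), (Wes, 1810, 27), (Wes, 1810, 29)}.

{(Wes, 1810, 15), (Wes, 1810, 26), (Wes, 1810, 27), (Wes, 1810, 29)}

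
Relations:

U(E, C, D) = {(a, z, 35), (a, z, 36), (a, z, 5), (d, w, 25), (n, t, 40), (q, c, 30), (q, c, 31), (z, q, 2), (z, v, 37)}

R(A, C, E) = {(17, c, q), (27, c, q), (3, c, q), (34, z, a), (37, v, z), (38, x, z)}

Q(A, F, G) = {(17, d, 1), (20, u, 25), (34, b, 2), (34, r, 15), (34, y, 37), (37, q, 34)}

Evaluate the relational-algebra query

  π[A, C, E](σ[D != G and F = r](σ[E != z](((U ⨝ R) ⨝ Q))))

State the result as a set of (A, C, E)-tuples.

{(34, z, a)}

U ⋈ R (natural join on E, C): {(a, z, 35, 34), (a, z, 36, 34), (a, z, 5, 34), (q, c, 30, 17), (q, c, 30, 27), (q, c, 30, 3), (q, c, 31, 17), (q, c, 31, 27), (q, c, 31, 3), (z, v, 37, 37)}
(U ⨝ R) ⋈ Q (natural join on A): {(a, z, 35, 34, b, 2), (a, z, 35, 34, r, 15), (a, z, 35, 34, y, 37), (a, z, 36, 34, b, 2), (a, z, 36, 34, r, 15), (a, z, 36, 34, y, 37), (a, z, 5, 34, b, 2), (a, z, 5, 34, r, 15), (a, z, 5, 34, y, 37), (q, c, 30, 17, d, 1), (q, c, 31, 17, d, 1), (z, v, 37, 37, q, 34)}
Filtering on E != z leaves {(a, z, 35, 34, b, 2), (a, z, 35, 34, r, 15), (a, z, 35, 34, y, 37), (a, z, 36, 34, b, 2), (a, z, 36, 34, r, 15), (a, z, 36, 34, y, 37), (a, z, 5, 34, b, 2), (a, z, 5, 34, r, 15), (a, z, 5, 34, y, 37), (q, c, 30, 17, d, 1), (q, c, 31, 17, d, 1)}.
Filtering on D != G and F = r leaves {(a, z, 35, 34, r, 15), (a, z, 36, 34, r, 15), (a, z, 5, 34, r, 15)}.
Projecting to A, C, E (2 duplicate(s) eliminated): {(34, z, a)}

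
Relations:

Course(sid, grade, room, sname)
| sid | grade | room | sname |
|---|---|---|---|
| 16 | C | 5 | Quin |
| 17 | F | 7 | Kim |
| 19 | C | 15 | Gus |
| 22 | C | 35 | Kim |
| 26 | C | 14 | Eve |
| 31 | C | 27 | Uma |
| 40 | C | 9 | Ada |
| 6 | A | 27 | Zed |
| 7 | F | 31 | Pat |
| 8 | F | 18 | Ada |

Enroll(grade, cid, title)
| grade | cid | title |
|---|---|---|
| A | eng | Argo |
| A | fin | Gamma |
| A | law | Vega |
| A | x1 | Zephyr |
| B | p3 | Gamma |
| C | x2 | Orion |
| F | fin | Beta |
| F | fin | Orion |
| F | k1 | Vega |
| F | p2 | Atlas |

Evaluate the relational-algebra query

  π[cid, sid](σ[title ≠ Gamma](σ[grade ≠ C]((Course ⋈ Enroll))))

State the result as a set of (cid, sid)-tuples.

Natural join on grade: {(16, C, 5, Quin, x2, Orion), (17, F, 7, Kim, fin, Beta), (17, F, 7, Kim, fin, Orion), (17, F, 7, Kim, k1, Vega), (17, F, 7, Kim, p2, Atlas), (19, C, 15, Gus, x2, Orion), (22, C, 35, Kim, x2, Orion), (26, C, 14, Eve, x2, Orion), (31, C, 27, Uma, x2, Orion), (40, C, 9, Ada, x2, Orion), (6, A, 27, Zed, eng, Argo), (6, A, 27, Zed, fin, Gamma), (6, A, 27, Zed, law, Vega), (6, A, 27, Zed, x1, Zephyr), (7, F, 31, Pat, fin, Beta), (7, F, 31, Pat, fin, Orion), (7, F, 31, Pat, k1, Vega), (7, F, 31, Pat, p2, Atlas), (8, F, 18, Ada, fin, Beta), (8, F, 18, Ada, fin, Orion), (8, F, 18, Ada, k1, Vega), (8, F, 18, Ada, p2, Atlas)}
Filtering on grade ≠ C leaves {(17, F, 7, Kim, fin, Beta), (17, F, 7, Kim, fin, Orion), (17, F, 7, Kim, k1, Vega), (17, F, 7, Kim, p2, Atlas), (6, A, 27, Zed, eng, Argo), (6, A, 27, Zed, fin, Gamma), (6, A, 27, Zed, law, Vega), (6, A, 27, Zed, x1, Zephyr), (7, F, 31, Pat, fin, Beta), (7, F, 31, Pat, fin, Orion), (7, F, 31, Pat, k1, Vega), (7, F, 31, Pat, p2, Atlas), (8, F, 18, Ada, fin, Beta), (8, F, 18, Ada, fin, Orion), (8, F, 18, Ada, k1, Vega), (8, F, 18, Ada, p2, Atlas)}.
Filtering on title ≠ Gamma leaves {(17, F, 7, Kim, fin, Beta), (17, F, 7, Kim, fin, Orion), (17, F, 7, Kim, k1, Vega), (17, F, 7, Kim, p2, Atlas), (6, A, 27, Zed, eng, Argo), (6, A, 27, Zed, law, Vega), (6, A, 27, Zed, x1, Zephyr), (7, F, 31, Pat, fin, Beta), (7, F, 31, Pat, fin, Orion), (7, F, 31, Pat, k1, Vega), (7, F, 31, Pat, p2, Atlas), (8, F, 18, Ada, fin, Beta), (8, F, 18, Ada, fin, Orion), (8, F, 18, Ada, k1, Vega), (8, F, 18, Ada, p2, Atlas)}.
Keep only column(s) cid, sid (3 duplicate(s) eliminated): {(eng, 6), (fin, 17), (fin, 7), (fin, 8), (k1, 17), (k1, 7), (k1, 8), (law, 6), (p2, 17), (p2, 7), (p2, 8), (x1, 6)}

{(eng, 6), (fin, 17), (fin, 7), (fin, 8), (k1, 17), (k1, 7), (k1, 8), (law, 6), (p2, 17), (p2, 7), (p2, 8), (x1, 6)}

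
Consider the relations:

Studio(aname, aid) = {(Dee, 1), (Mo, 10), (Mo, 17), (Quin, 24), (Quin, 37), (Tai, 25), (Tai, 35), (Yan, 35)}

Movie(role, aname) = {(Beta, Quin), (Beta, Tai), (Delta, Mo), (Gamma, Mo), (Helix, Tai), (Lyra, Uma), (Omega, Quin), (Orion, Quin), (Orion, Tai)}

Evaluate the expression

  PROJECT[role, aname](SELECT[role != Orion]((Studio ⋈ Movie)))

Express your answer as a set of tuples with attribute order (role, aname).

{(Beta, Quin), (Beta, Tai), (Delta, Mo), (Gamma, Mo), (Helix, Tai), (Omega, Quin)}

Studio ⋈ Movie (natural join on aname): {(Mo, 10, Delta), (Mo, 10, Gamma), (Mo, 17, Delta), (Mo, 17, Gamma), (Quin, 24, Beta), (Quin, 24, Omega), (Quin, 24, Orion), (Quin, 37, Beta), (Quin, 37, Omega), (Quin, 37, Orion), (Tai, 25, Beta), (Tai, 25, Helix), (Tai, 25, Orion), (Tai, 35, Beta), (Tai, 35, Helix), (Tai, 35, Orion)}
Apply σ_{role != Orion}; surviving tuples: {(Mo, 10, Delta), (Mo, 10, Gamma), (Mo, 17, Delta), (Mo, 17, Gamma), (Quin, 24, Beta), (Quin, 24, Omega), (Quin, 37, Beta), (Quin, 37, Omega), (Tai, 25, Beta), (Tai, 25, Helix), (Tai, 35, Beta), (Tai, 35, Helix)}
Keep only column(s) role, aname (6 duplicate(s) eliminated): {(Beta, Quin), (Beta, Tai), (Delta, Mo), (Gamma, Mo), (Helix, Tai), (Omega, Quin)}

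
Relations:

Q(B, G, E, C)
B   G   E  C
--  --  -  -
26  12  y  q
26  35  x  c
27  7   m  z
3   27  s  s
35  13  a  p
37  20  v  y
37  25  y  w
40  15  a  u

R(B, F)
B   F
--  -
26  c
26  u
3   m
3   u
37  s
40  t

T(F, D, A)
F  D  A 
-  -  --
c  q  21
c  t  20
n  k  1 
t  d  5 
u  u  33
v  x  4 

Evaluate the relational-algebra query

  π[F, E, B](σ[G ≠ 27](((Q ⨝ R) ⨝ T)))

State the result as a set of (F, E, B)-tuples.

Natural join on B: {(26, 12, y, q, c), (26, 12, y, q, u), (26, 35, x, c, c), (26, 35, x, c, u), (3, 27, s, s, m), (3, 27, s, s, u), (37, 20, v, y, s), (37, 25, y, w, s), (40, 15, a, u, t)}
Natural join on F: {(26, 12, y, q, c, q, 21), (26, 12, y, q, c, t, 20), (26, 12, y, q, u, u, 33), (26, 35, x, c, c, q, 21), (26, 35, x, c, c, t, 20), (26, 35, x, c, u, u, 33), (3, 27, s, s, u, u, 33), (40, 15, a, u, t, d, 5)}
Filtering on G ≠ 27 leaves {(26, 12, y, q, c, q, 21), (26, 12, y, q, c, t, 20), (26, 12, y, q, u, u, 33), (26, 35, x, c, c, q, 21), (26, 35, x, c, c, t, 20), (26, 35, x, c, u, u, 33), (40, 15, a, u, t, d, 5)}.
π[F, E, B]: project onto (F, E, B) (2 duplicate(s) eliminated) → {(c, x, 26), (c, y, 26), (t, a, 40), (u, x, 26), (u, y, 26)}

{(c, x, 26), (c, y, 26), (t, a, 40), (u, x, 26), (u, y, 26)}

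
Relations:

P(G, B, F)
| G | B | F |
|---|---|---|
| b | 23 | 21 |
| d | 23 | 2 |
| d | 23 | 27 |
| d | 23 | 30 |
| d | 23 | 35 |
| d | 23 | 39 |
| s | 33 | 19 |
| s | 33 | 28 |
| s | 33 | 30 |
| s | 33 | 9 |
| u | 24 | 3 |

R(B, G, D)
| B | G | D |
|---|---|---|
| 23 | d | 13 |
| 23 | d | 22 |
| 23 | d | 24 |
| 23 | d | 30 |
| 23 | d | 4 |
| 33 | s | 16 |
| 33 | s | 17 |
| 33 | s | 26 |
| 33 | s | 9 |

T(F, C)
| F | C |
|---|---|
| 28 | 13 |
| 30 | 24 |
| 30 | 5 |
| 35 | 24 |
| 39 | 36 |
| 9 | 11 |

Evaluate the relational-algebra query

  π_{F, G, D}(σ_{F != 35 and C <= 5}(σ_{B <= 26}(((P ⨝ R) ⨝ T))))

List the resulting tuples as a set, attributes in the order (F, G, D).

{(30, d, 13), (30, d, 22), (30, d, 24), (30, d, 30), (30, d, 4)}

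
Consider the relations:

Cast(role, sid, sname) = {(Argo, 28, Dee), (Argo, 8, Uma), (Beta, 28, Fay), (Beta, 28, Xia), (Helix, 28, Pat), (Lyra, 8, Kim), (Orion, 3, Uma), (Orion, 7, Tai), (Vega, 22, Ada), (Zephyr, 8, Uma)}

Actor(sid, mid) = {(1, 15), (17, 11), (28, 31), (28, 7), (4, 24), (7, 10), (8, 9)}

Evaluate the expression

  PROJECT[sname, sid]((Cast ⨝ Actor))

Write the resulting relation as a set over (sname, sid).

{(Dee, 28), (Fay, 28), (Kim, 8), (Pat, 28), (Tai, 7), (Uma, 8), (Xia, 28)}

Cast ⋈ Actor (natural join on sid): {(Argo, 28, Dee, 31), (Argo, 28, Dee, 7), (Argo, 8, Uma, 9), (Beta, 28, Fay, 31), (Beta, 28, Fay, 7), (Beta, 28, Xia, 31), (Beta, 28, Xia, 7), (Helix, 28, Pat, 31), (Helix, 28, Pat, 7), (Lyra, 8, Kim, 9), (Orion, 7, Tai, 10), (Zephyr, 8, Uma, 9)}
Keep only column(s) sname, sid (5 duplicate(s) eliminated): {(Dee, 28), (Fay, 28), (Kim, 8), (Pat, 28), (Tai, 7), (Uma, 8), (Xia, 28)}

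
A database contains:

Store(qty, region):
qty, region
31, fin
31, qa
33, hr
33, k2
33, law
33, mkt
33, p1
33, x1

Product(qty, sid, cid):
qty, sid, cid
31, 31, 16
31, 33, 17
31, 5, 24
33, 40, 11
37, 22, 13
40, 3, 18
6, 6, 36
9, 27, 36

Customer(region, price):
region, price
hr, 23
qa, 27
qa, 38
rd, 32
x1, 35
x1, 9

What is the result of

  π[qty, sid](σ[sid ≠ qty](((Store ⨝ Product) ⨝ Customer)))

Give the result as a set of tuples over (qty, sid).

Natural join on qty: {(31, fin, 31, 16), (31, fin, 33, 17), (31, fin, 5, 24), (31, qa, 31, 16), (31, qa, 33, 17), (31, qa, 5, 24), (33, hr, 40, 11), (33, k2, 40, 11), (33, law, 40, 11), (33, mkt, 40, 11), (33, p1, 40, 11), (33, x1, 40, 11)}
Natural join on region: {(31, qa, 31, 16, 27), (31, qa, 31, 16, 38), (31, qa, 33, 17, 27), (31, qa, 33, 17, 38), (31, qa, 5, 24, 27), (31, qa, 5, 24, 38), (33, hr, 40, 11, 23), (33, x1, 40, 11, 35), (33, x1, 40, 11, 9)}
Filtering on sid ≠ qty leaves {(31, qa, 33, 17, 27), (31, qa, 33, 17, 38), (31, qa, 5, 24, 27), (31, qa, 5, 24, 38), (33, hr, 40, 11, 23), (33, x1, 40, 11, 35), (33, x1, 40, 11, 9)}.
π_{qty, sid} gives {(31, 33), (31, 5), (33, 40)} (4 duplicate(s) eliminated).

{(31, 33), (31, 5), (33, 40)}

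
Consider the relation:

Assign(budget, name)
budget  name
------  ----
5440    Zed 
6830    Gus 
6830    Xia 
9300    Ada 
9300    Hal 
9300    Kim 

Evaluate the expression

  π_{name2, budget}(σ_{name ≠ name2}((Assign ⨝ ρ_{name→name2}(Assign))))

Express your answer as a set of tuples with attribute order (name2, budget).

{(Ada, 9300), (Gus, 6830), (Hal, 9300), (Kim, 9300), (Xia, 6830)}

ρ[name→name2]: schema becomes (budget, name2); tuples unchanged.
Joining Assign and ρ_{name→name2}(Assign) on budget yields {(5440, Zed, Zed), (6830, Gus, Gus), (6830, Gus, Xia), (6830, Xia, Gus), (6830, Xia, Xia), (9300, Ada, Ada), (9300, Ada, Hal), (9300, Ada, Kim), (9300, Hal, Ada), (9300, Hal, Hal), (9300, Hal, Kim), (9300, Kim, Ada), (9300, Kim, Hal), (9300, Kim, Kim)}.
Apply σ_{name ≠ name2}; surviving tuples: {(6830, Gus, Xia), (6830, Xia, Gus), (9300, Ada, Hal), (9300, Ada, Kim), (9300, Hal, Ada), (9300, Hal, Kim), (9300, Kim, Ada), (9300, Kim, Hal)}
Keep only column(s) name2, budget (3 duplicate(s) eliminated): {(Ada, 9300), (Gus, 6830), (Hal, 9300), (Kim, 9300), (Xia, 6830)}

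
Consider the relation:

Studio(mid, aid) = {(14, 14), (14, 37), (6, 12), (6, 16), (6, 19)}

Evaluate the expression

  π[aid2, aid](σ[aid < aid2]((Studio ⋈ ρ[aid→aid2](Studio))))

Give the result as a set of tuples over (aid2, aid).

{(16, 12), (19, 12), (19, 16), (37, 14)}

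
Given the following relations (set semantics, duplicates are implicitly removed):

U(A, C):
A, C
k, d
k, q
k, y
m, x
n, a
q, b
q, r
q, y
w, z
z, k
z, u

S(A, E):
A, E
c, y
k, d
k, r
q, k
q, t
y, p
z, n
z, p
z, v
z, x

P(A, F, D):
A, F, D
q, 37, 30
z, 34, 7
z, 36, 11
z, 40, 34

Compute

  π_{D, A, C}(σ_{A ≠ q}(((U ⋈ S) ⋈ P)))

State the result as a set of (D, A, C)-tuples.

{(11, z, k), (11, z, u), (34, z, k), (34, z, u), (7, z, k), (7, z, u)}

Natural join on A: {(k, d, d), (k, d, r), (k, q, d), (k, q, r), (k, y, d), (k, y, r), (q, b, k), (q, b, t), (q, r, k), (q, r, t), (q, y, k), (q, y, t), (z, k, n), (z, k, p), (z, k, v), (z, k, x), (z, u, n), (z, u, p), (z, u, v), (z, u, x)}
Natural join on A: {(q, b, k, 37, 30), (q, b, t, 37, 30), (q, r, k, 37, 30), (q, r, t, 37, 30), (q, y, k, 37, 30), (q, y, t, 37, 30), (z, k, n, 34, 7), (z, k, n, 36, 11), (z, k, n, 40, 34), (z, k, p, 34, 7), (z, k, p, 36, 11), (z, k, p, 40, 34), (z, k, v, 34, 7), (z, k, v, 36, 11), (z, k, v, 40, 34), (z, k, x, 34, 7), (z, k, x, 36, 11), (z, k, x, 40, 34), (z, u, n, 34, 7), (z, u, n, 36, 11), (z, u, n, 40, 34), (z, u, p, 34, 7), (z, u, p, 36, 11), (z, u, p, 40, 34), (z, u, v, 34, 7), (z, u, v, 36, 11), (z, u, v, 40, 34), (z, u, x, 34, 7), (z, u, x, 36, 11), (z, u, x, 40, 34)}
Selection A ≠ q: {(z, k, n, 34, 7), (z, k, n, 36, 11), (z, k, n, 40, 34), (z, k, p, 34, 7), (z, k, p, 36, 11), (z, k, p, 40, 34), (z, k, v, 34, 7), (z, k, v, 36, 11), (z, k, v, 40, 34), (z, k, x, 34, 7), (z, k, x, 36, 11), (z, k, x, 40, 34), (z, u, n, 34, 7), (z, u, n, 36, 11), (z, u, n, 40, 34), (z, u, p, 34, 7), (z, u, p, 36, 11), (z, u, p, 40, 34), (z, u, v, 34, 7), (z, u, v, 36, 11), (z, u, v, 40, 34), (z, u, x, 34, 7), (z, u, x, 36, 11), (z, u, x, 40, 34)}
Projecting to D, A, C (18 duplicate(s) eliminated): {(11, z, k), (11, z, u), (34, z, k), (34, z, u), (7, z, k), (7, z, u)}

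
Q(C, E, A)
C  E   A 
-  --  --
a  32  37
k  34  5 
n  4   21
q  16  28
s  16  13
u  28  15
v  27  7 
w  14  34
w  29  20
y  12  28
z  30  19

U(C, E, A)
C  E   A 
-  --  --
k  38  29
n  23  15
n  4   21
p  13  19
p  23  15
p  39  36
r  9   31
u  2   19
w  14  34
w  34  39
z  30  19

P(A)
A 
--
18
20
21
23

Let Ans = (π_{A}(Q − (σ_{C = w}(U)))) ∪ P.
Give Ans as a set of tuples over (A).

{13, 15, 18, 19, 20, 21, 23, 28, 37, 5, 7}

Selection C = w: {(w, 14, 34), (w, 34, 39)}
Difference: {(a, 32, 37), (k, 34, 5), (n, 4, 21), (q, 16, 28), (s, 16, 13), (u, 28, 15), (v, 27, 7), (w, 14, 34), (w, 29, 20), (y, 12, 28), (z, 30, 19)} with {(w, 14, 34), (w, 34, 39)} → {(a, 32, 37), (k, 34, 5), (n, 4, 21), (q, 16, 28), (s, 16, 13), (u, 28, 15), (v, 27, 7), (w, 29, 20), (y, 12, 28), (z, 30, 19)}
Keep only column(s) A (1 duplicate(s) eliminated): {13, 15, 19, 20, 21, 28, 37, 5, 7}
Union: {13, 15, 19, 20, 21, 28, 37, 5, 7} with {18, 20, 21, 23} → {13, 15, 18, 19, 20, 21, 23, 28, 37, 5, 7}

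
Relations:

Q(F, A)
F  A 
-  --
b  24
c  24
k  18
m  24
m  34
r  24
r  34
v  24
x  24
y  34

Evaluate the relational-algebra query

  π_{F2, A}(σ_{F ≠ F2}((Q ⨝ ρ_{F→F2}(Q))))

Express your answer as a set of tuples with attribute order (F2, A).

{(b, 24), (c, 24), (m, 24), (m, 34), (r, 24), (r, 34), (v, 24), (x, 24), (y, 34)}

ρ[F→F2]: schema becomes (F2, A); tuples unchanged.
Natural join on A: {(b, 24, b), (b, 24, c), (b, 24, m), (b, 24, r), (b, 24, v), (b, 24, x), (c, 24, b), (c, 24, c), (c, 24, m), (c, 24, r), (c, 24, v), (c, 24, x), (k, 18, k), (m, 24, b), (m, 24, c), (m, 24, m), (m, 24, r), (m, 24, v), (m, 24, x), (m, 34, m), (m, 34, r), (m, 34, y), (r, 24, b), (r, 24, c), (r, 24, m), (r, 24, r), (r, 24, v), (r, 24, x), (r, 34, m), (r, 34, r), (r, 34, y), (v, 24, b), (v, 24, c), (v, 24, m), (v, 24, r), (v, 24, v), (v, 24, x), (x, 24, b), (x, 24, c), (x, 24, m), (x, 24, r), (x, 24, v), (x, 24, x), (y, 34, m), (y, 34, r), (y, 34, y)}
Apply σ_{F ≠ F2}; surviving tuples: {(b, 24, c), (b, 24, m), (b, 24, r), (b, 24, v), (b, 24, x), (c, 24, b), (c, 24, m), (c, 24, r), (c, 24, v), (c, 24, x), (m, 24, b), (m, 24, c), (m, 24, r), (m, 24, v), (m, 24, x), (m, 34, r), (m, 34, y), (r, 24, b), (r, 24, c), (r, 24, m), (r, 24, v), (r, 24, x), (r, 34, m), (r, 34, y), (v, 24, b), (v, 24, c), (v, 24, m), (v, 24, r), (v, 24, x), (x, 24, b), (x, 24, c), (x, 24, m), (x, 24, r), (x, 24, v), (y, 34, m), (y, 34, r)}
π[F2, A]: project onto (F2, A) (27 duplicate(s) eliminated) → {(b, 24), (c, 24), (m, 24), (m, 34), (r, 24), (r, 34), (v, 24), (x, 24), (y, 34)}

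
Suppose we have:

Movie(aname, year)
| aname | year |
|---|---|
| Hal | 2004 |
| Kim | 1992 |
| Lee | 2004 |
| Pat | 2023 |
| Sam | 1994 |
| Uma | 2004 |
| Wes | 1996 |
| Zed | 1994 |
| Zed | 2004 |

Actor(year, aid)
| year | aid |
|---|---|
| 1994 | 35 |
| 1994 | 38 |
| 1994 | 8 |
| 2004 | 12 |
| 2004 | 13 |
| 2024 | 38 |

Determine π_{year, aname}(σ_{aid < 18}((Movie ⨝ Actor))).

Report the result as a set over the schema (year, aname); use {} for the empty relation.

Natural join on year: {(Hal, 2004, 12), (Hal, 2004, 13), (Lee, 2004, 12), (Lee, 2004, 13), (Sam, 1994, 35), (Sam, 1994, 38), (Sam, 1994, 8), (Uma, 2004, 12), (Uma, 2004, 13), (Zed, 1994, 35), (Zed, 1994, 38), (Zed, 1994, 8), (Zed, 2004, 12), (Zed, 2004, 13)}
Selection aid < 18: {(Hal, 2004, 12), (Hal, 2004, 13), (Lee, 2004, 12), (Lee, 2004, 13), (Sam, 1994, 8), (Uma, 2004, 12), (Uma, 2004, 13), (Zed, 1994, 8), (Zed, 2004, 12), (Zed, 2004, 13)}
π[year, aname]: project onto (year, aname) (4 duplicate(s) eliminated) → {(1994, Sam), (1994, Zed), (2004, Hal), (2004, Lee), (2004, Uma), (2004, Zed)}

{(1994, Sam), (1994, Zed), (2004, Hal), (2004, Lee), (2004, Uma), (2004, Zed)}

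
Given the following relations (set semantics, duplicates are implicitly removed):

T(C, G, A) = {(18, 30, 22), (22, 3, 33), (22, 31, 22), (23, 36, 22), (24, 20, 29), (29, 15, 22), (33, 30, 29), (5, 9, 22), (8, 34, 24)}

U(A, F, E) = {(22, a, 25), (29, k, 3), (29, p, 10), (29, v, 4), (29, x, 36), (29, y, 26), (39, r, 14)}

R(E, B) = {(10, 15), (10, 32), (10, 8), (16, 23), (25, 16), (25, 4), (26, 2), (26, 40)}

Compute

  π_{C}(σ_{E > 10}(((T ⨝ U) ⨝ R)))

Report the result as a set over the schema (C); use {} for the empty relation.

T ⋈ U (natural join on A): {(18, 30, 22, a, 25), (22, 31, 22, a, 25), (23, 36, 22, a, 25), (24, 20, 29, k, 3), (24, 20, 29, p, 10), (24, 20, 29, v, 4), (24, 20, 29, x, 36), (24, 20, 29, y, 26), (29, 15, 22, a, 25), (33, 30, 29, k, 3), (33, 30, 29, p, 10), (33, 30, 29, v, 4), (33, 30, 29, x, 36), (33, 30, 29, y, 26), (5, 9, 22, a, 25)}
(T ⨝ U) ⋈ R (natural join on E): {(18, 30, 22, a, 25, 16), (18, 30, 22, a, 25, 4), (22, 31, 22, a, 25, 16), (22, 31, 22, a, 25, 4), (23, 36, 22, a, 25, 16), (23, 36, 22, a, 25, 4), (24, 20, 29, p, 10, 15), (24, 20, 29, p, 10, 32), (24, 20, 29, p, 10, 8), (24, 20, 29, y, 26, 2), (24, 20, 29, y, 26, 40), (29, 15, 22, a, 25, 16), (29, 15, 22, a, 25, 4), (33, 30, 29, p, 10, 15), (33, 30, 29, p, 10, 32), (33, 30, 29, p, 10, 8), (33, 30, 29, y, 26, 2), (33, 30, 29, y, 26, 40), (5, 9, 22, a, 25, 16), (5, 9, 22, a, 25, 4)}
Filtering on E > 10 leaves {(18, 30, 22, a, 25, 16), (18, 30, 22, a, 25, 4), (22, 31, 22, a, 25, 16), (22, 31, 22, a, 25, 4), (23, 36, 22, a, 25, 16), (23, 36, 22, a, 25, 4), (24, 20, 29, y, 26, 2), (24, 20, 29, y, 26, 40), (29, 15, 22, a, 25, 16), (29, 15, 22, a, 25, 4), (33, 30, 29, y, 26, 2), (33, 30, 29, y, 26, 40), (5, 9, 22, a, 25, 16), (5, 9, 22, a, 25, 4)}.
π_{C} gives {18, 22, 23, 24, 29, 33, 5} (7 duplicate(s) eliminated).

{18, 22, 23, 24, 29, 33, 5}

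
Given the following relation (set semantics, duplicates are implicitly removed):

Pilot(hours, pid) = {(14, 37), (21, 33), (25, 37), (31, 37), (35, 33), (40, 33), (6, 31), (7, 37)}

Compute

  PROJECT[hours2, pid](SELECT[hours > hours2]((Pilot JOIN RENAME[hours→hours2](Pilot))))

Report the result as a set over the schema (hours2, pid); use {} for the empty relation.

ρ[hours→hours2]: schema becomes (hours2, pid); tuples unchanged.
Joining Pilot and RENAME[hours→hours2](Pilot) on pid yields {(14, 37, 14), (14, 37, 25), (14, 37, 31), (14, 37, 7), (21, 33, 21), (21, 33, 35), (21, 33, 40), (25, 37, 14), (25, 37, 25), (25, 37, 31), (25, 37, 7), (31, 37, 14), (31, 37, 25), (31, 37, 31), (31, 37, 7), (35, 33, 21), (35, 33, 35), (35, 33, 40), (40, 33, 21), (40, 33, 35), (40, 33, 40), (6, 31, 6), (7, 37, 14), (7, 37, 25), (7, 37, 31), (7, 37, 7)}.
Selection hours > hours2: {(14, 37, 7), (25, 37, 14), (25, 37, 7), (31, 37, 14), (31, 37, 25), (31, 37, 7), (35, 33, 21), (40, 33, 21), (40, 33, 35)}
π[hours2, pid]: project onto (hours2, pid) (4 duplicate(s) eliminated) → {(14, 37), (21, 33), (25, 37), (35, 33), (7, 37)}

{(14, 37), (21, 33), (25, 37), (35, 33), (7, 37)}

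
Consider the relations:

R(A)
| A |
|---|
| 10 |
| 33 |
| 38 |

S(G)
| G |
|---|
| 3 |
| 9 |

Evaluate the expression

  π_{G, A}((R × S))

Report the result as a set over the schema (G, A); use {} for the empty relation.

R × S: Cartesian product, 3·2 = 6 tuples over (A, G).
π[G, A]: project onto (G, A) → {(3, 10), (3, 33), (3, 38), (9, 10), (9, 33), (9, 38)}

{(3, 10), (3, 33), (3, 38), (9, 10), (9, 33), (9, 38)}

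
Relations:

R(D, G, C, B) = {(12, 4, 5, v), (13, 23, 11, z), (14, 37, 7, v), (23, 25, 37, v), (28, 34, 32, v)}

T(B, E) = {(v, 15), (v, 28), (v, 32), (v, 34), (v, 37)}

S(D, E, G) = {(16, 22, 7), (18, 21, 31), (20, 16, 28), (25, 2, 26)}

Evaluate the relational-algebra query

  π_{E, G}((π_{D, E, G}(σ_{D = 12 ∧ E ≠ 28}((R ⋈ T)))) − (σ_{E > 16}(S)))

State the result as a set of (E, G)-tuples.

{(15, 4), (32, 4), (34, 4), (37, 4)}

R ⋈ T (natural join on B): {(12, 4, 5, v, 15), (12, 4, 5, v, 28), (12, 4, 5, v, 32), (12, 4, 5, v, 34), (12, 4, 5, v, 37), (14, 37, 7, v, 15), (14, 37, 7, v, 28), (14, 37, 7, v, 32), (14, 37, 7, v, 34), (14, 37, 7, v, 37), (23, 25, 37, v, 15), (23, 25, 37, v, 28), (23, 25, 37, v, 32), (23, 25, 37, v, 34), (23, 25, 37, v, 37), (28, 34, 32, v, 15), (28, 34, 32, v, 28), (28, 34, 32, v, 32), (28, 34, 32, v, 34), (28, 34, 32, v, 37)}
σ[D = 12 ∧ E ≠ 28]: keep tuples satisfying D = 12 ∧ E ≠ 28 → {(12, 4, 5, v, 15), (12, 4, 5, v, 32), (12, 4, 5, v, 34), (12, 4, 5, v, 37)}
Projecting to D, E, G: {(12, 15, 4), (12, 32, 4), (12, 34, 4), (12, 37, 4)}
σ[E > 16]: keep tuples satisfying E > 16 → {(16, 22, 7), (18, 21, 31)}
Set difference of the two operands is {(12, 15, 4), (12, 32, 4), (12, 34, 4), (12, 37, 4)}.
Projecting to E, G: {(15, 4), (32, 4), (34, 4), (37, 4)}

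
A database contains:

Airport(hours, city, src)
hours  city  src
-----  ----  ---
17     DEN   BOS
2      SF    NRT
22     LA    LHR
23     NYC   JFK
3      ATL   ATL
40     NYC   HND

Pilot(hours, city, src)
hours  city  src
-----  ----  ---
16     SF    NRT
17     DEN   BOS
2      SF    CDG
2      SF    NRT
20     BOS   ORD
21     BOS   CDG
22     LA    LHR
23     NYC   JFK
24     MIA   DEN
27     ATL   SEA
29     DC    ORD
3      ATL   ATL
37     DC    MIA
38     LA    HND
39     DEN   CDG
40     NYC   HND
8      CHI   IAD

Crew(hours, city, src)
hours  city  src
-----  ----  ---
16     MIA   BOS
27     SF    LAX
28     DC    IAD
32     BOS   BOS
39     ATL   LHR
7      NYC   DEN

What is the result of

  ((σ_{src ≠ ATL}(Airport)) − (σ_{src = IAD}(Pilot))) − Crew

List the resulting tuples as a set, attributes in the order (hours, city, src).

σ[src ≠ ATL]: keep tuples satisfying src ≠ ATL → {(17, DEN, BOS), (2, SF, NRT), (22, LA, LHR), (23, NYC, JFK), (40, NYC, HND)}
σ[src = IAD]: keep tuples satisfying src = IAD → {(8, CHI, IAD)}
Taking the difference: {(17, DEN, BOS), (2, SF, NRT), (22, LA, LHR), (23, NYC, JFK), (40, NYC, HND)}
Taking the difference: {(17, DEN, BOS), (2, SF, NRT), (22, LA, LHR), (23, NYC, JFK), (40, NYC, HND)}

{(17, DEN, BOS), (2, SF, NRT), (22, LA, LHR), (23, NYC, JFK), (40, NYC, HND)}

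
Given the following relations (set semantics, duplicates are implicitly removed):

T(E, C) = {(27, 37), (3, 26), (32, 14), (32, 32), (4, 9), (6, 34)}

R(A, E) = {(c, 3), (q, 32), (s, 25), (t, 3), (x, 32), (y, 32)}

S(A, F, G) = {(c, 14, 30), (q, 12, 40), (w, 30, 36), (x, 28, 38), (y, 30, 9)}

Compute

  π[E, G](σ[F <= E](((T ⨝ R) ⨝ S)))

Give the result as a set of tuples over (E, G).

{(32, 38), (32, 40), (32, 9)}

Natural join on E: {(3, 26, c), (3, 26, t), (32, 14, q), (32, 14, x), (32, 14, y), (32, 32, q), (32, 32, x), (32, 32, y)}
Natural join on A: {(3, 26, c, 14, 30), (32, 14, q, 12, 40), (32, 14, x, 28, 38), (32, 14, y, 30, 9), (32, 32, q, 12, 40), (32, 32, x, 28, 38), (32, 32, y, 30, 9)}
Apply σ_{F <= E}; surviving tuples: {(32, 14, q, 12, 40), (32, 14, x, 28, 38), (32, 14, y, 30, 9), (32, 32, q, 12, 40), (32, 32, x, 28, 38), (32, 32, y, 30, 9)}
π_{E, G} gives {(32, 38), (32, 40), (32, 9)} (3 duplicate(s) eliminated).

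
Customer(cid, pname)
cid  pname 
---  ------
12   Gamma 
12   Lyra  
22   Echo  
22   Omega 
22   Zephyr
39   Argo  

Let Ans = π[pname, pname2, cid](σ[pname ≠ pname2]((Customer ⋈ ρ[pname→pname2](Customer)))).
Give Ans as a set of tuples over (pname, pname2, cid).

ρ[pname→pname2]: schema becomes (cid, pname2); tuples unchanged.
Joining Customer and ρ[pname→pname2](Customer) on cid yields {(12, Gamma, Gamma), (12, Gamma, Lyra), (12, Lyra, Gamma), (12, Lyra, Lyra), (22, Echo, Echo), (22, Echo, Omega), (22, Echo, Zephyr), (22, Omega, Echo), (22, Omega, Omega), (22, Omega, Zephyr), (22, Zephyr, Echo), (22, Zephyr, Omega), (22, Zephyr, Zephyr), (39, Argo, Argo)}.
Filtering on pname ≠ pname2 leaves {(12, Gamma, Lyra), (12, Lyra, Gamma), (22, Echo, Omega), (22, Echo, Zephyr), (22, Omega, Echo), (22, Omega, Zephyr), (22, Zephyr, Echo), (22, Zephyr, Omega)}.
π[pname, pname2, cid]: project onto (pname, pname2, cid) → {(Echo, Omega, 22), (Echo, Zephyr, 22), (Gamma, Lyra, 12), (Lyra, Gamma, 12), (Omega, Echo, 22), (Omega, Zephyr, 22), (Zephyr, Echo, 22), (Zephyr, Omega, 22)}

{(Echo, Omega, 22), (Echo, Zephyr, 22), (Gamma, Lyra, 12), (Lyra, Gamma, 12), (Omega, Echo, 22), (Omega, Zephyr, 22), (Zephyr, Echo, 22), (Zephyr, Omega, 22)}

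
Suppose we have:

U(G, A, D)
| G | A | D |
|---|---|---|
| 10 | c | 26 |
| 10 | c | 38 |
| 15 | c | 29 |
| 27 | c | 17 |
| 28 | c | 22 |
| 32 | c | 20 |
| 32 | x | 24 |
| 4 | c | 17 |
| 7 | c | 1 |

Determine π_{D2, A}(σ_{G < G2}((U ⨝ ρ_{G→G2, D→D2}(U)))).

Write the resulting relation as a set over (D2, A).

{(1, c), (17, c), (20, c), (22, c), (26, c), (29, c), (38, c)}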